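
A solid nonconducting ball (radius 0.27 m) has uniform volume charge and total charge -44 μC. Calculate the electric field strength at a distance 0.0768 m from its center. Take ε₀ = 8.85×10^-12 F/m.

Symmetry ⇒ E = E(r) r̂. Gaussian sphere of radius r = 0.0768 m (r < R).
Only the charge within r is enclosed: Q_enc = Q·(r/R)³ = (-44 μC)·(0.0768 m/0.27 m)³ = -1.013×10^-6 C.
Since E is radial and uniform over the Gaussian sphere, Φ = E·4πr² = Q_enc/ε₀.
E = |Q_enc|/(4πε₀r²) = (1.013e-6)/(4π·8.85×10^-12·(0.0768)²) = 1.54×10^6 N/C.

|E| ≈ 1.54e6 V/m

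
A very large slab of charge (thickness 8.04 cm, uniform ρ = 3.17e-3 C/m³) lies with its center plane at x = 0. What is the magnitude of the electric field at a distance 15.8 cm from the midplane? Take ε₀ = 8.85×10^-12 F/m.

The point |x| = 15.8 cm lies outside the slab (half-thickness 0.0402 m). A symmetric pillbox spanning the full slab encloses Q_enc = ρ·d·A.
Flux = 2EA ⇒ E = |ρ|d/(2ε₀), independent of distance outside.
E = (3.17e-3)(0.0804)/(2·8.85×10^-12) = 1.44×10^7 N/C.

|E| ≈ 1.44e7 V/m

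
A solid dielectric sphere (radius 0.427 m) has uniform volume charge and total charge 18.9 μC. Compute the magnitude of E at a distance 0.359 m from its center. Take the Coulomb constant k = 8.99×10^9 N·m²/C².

Take a concentric spherical Gaussian surface of radius r = 0.359 m (r < R).
For a uniform sphere the enclosed fraction is (r/R)³, so Q_enc = (18.9 μC)(0.359/0.427)³ = 1.123×10^-5 C.
By Gauss's law, ∮E·dA = E·4πr² = Q_enc/ε₀.
E = k|Q_enc|/r² = (8.99×10^9)(1.123×10^-5)/(0.359)² = 7.83×10^5 N/C.

E ≈ 7.83×10^5 N/C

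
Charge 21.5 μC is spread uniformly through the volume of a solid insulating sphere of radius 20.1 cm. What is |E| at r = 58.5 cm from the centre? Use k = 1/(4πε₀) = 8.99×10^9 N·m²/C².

By spherical symmetry E is radial; choose a Gaussian sphere of radius r = 58.5 cm (r > R, so the entire charge is enclosed).
Q_enc = 21.5 μC = 2.15×10^-5 C.
Applying ∮E·dA = Q_enc/ε₀ with Φ = E(4πr²):
E = k|Q_enc|/r² = (8.99×10^9)(2.15×10^-5)/(0.585)² = 5.65e5 N/C.

|E| ≈ 5.65e5 N/C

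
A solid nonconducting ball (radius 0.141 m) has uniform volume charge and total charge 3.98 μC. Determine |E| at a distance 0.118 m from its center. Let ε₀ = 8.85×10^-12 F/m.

Take a concentric spherical Gaussian surface of radius r = 0.118 m (r < R).
Only the charge within r is enclosed: Q_enc = Q·(r/R)³ = (3.98 μC)·(0.118 m/0.141 m)³ = 2.333×10^-6 C.
By Gauss's law, ∮E·dA = E·4πr² = Q_enc/ε₀.
E = |Q_enc|/(4πε₀r²) = (2.333×10^-6)/(4π·8.85×10^-12·(0.118)²) = 1.51×10^6 N/C.

|E| = 1.51×10^6 N/C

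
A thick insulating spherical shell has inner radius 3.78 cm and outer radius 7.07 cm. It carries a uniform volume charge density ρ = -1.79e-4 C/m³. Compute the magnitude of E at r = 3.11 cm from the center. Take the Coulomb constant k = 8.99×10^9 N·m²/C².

|E| = 0 V/m

Symmetry ⇒ E = E(r) r̂. Gaussian sphere of radius r = 3.11 cm (r < 3.78 cm, inside the empty cavity).
Q_enc = 0 (all charge lies at larger r); Gauss's law gives E = 0.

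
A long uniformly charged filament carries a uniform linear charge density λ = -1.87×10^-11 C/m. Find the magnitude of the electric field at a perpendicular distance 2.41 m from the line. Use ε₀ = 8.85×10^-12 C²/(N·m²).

Coaxial Gaussian cylinder, radius r = 2.41 m, length L.
Q_enc = λL, so λ_enc = -1.87×10^-11 C/m.
Gauss's law: E·2πrL = λ_enc L/ε₀.
E = |λ_enc|/(2πε₀r) = (1.87e-11)/(2π·8.85×10^-12·2.41) = 0.14 N/C.

|E| = 0.14 N/C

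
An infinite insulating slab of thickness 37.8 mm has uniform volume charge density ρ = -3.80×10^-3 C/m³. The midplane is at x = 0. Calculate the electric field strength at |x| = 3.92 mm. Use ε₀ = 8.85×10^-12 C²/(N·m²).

E ≈ 1.68e6 V/m

By symmetry E is perpendicular to the slab. A Gaussian pillbox from −3.92 mm to +3.92 mm (face area A) lies entirely within the slab.
Q_enc = ρ·(2x)·A and flux = 2EA, so 2EA = 2ρxA/ε₀ ⇒ E = |ρ|x/ε₀.
E = (3.80×10^-3)(0.00392)/(8.85×10^-12) = 1.68e6 N/C.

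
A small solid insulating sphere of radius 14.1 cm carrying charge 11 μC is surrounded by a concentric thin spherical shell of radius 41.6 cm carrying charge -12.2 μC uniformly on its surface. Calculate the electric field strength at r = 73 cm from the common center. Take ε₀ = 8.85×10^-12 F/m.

Take a concentric spherical Gaussian surface of radius r = 73 cm (r > 41.6 cm, enclosing both).
Q_enc = (11 μC) + (-12.2 μC) = -1.20×10^-6 C.
Since E is radial and uniform over the Gaussian sphere, Φ = E·4πr² = Q_enc/ε₀.
E = |Q_enc|/(4πε₀r²) = (1.20×10^-6)/(4π·8.85×10^-12·(0.73)²) = 2.02×10^4 N/C.

|E| = 2.02×10^4 N/C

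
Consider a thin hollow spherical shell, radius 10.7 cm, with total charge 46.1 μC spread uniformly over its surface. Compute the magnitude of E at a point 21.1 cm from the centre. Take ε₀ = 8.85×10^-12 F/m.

E = 9.31e6 N/C

Symmetry ⇒ E = E(r) r̂. Gaussian sphere of radius r = 21.1 cm (r > 10.7 cm).
The entire shell is enclosed: Q_enc = 4.61e-5 C.
Applying ∮E·dA = Q_enc/ε₀ with Φ = E(4πr²):
E = |Q_enc|/(4πε₀r²) = (4.61×10^-5)/(4π·8.85×10^-12·(0.211)²) = 9.31×10^6 N/C.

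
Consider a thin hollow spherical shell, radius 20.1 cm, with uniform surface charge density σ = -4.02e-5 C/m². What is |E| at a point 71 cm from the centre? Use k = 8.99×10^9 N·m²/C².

Use a concentric Gaussian sphere at r = 71 cm (r > 20.1 cm).
The entire shell is enclosed: Q_enc = σ·4πR² = (-4.02×10^-5)·4π·(0.201)² = -2.041×10^-5 C.
Applying ∮E·dA = Q_enc/ε₀ with Φ = E(4πr²):
E = k|Q_enc|/r² = (8.99×10^9)(2.041×10^-5)/(0.71)² = 3.64×10^5 N/C.

|E| ≈ 3.64e5 V/m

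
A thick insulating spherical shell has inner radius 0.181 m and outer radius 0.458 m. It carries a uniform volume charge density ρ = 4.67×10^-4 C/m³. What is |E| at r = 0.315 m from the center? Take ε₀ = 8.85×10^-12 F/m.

By spherical symmetry E is radial; choose a Gaussian sphere of radius r = 0.315 m (within the shell material, 0.181 m < r < 0.458 m).
Enclosed charge is the volume from a to r: Q_enc = (4π/3)ρ(r³ − a³) = 4.954e-5 C.
Applying ∮E·dA = Q_enc/ε₀ with Φ = E(4πr²):
E = |Q_enc|/(4πε₀r²) = (4.954×10^-5)/(4π·8.85×10^-12·(0.315)²) = 4.49×10^6 N/C.

|E| ≈ 4.49×10^6 N/C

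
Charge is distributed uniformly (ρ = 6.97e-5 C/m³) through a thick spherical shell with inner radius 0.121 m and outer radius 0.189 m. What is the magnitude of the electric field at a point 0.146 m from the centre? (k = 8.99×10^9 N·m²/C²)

E ≈ 1.65×10^5 N/C

Use a concentric Gaussian sphere at r = 0.146 m (within the shell material, 0.121 m < r < 0.189 m).
Only the shell between 0.121 m and r is enclosed: Q_enc = ρ·(4π/3)(r³ − a³) = (6.97×10^-5)·(4π/3)·((0.146)³ − (0.121)³) = 3.914×10^-7 C.
Gauss's law: E·4πr² = Q_enc/ε₀.
E = k|Q_enc|/r² = (8.99×10^9)(3.914e-7)/(0.146)² = 1.65×10^5 N/C.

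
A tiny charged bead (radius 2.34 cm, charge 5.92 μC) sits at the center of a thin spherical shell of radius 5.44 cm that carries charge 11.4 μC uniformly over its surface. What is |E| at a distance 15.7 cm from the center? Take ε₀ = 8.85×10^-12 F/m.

E = 6.32×10^6 N/C

Take a concentric spherical Gaussian surface of radius r = 15.7 cm (r > 5.44 cm, enclosing both).
Q_enc = (5.92 μC) + (11.4 μC) = 1.732e-5 C.
Since E is radial and uniform over the Gaussian sphere, Φ = E·4πr² = Q_enc/ε₀.
E = |Q_enc|/(4πε₀r²) = (1.732e-5)/(4π·8.85×10^-12·(0.157)²) = 6.32×10^6 N/C.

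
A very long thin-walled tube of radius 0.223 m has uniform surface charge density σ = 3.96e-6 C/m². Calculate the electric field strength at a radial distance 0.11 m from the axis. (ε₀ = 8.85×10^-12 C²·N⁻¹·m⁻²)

|E| = 0 N/C

By cylindrical symmetry E is radial; use a coaxial Gaussian cylinder of radius 0.11 m and length L (r < 0.223 m, inside the shell).
All the surface charge lies outside this cylinder: Q_enc = 0, hence E = 0.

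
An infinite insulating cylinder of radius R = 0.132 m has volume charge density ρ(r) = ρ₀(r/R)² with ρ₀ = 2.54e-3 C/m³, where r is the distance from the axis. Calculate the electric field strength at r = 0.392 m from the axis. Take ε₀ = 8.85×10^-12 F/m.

Coaxial Gaussian cylinder, radius r = 0.392 m, length L (r > R, full charge per length enclosed).
λ_enc = 2π ∫₀^R ρ₀(r'/R)^2 r' dr' = 2πρ₀R²/4 = 6.952×10^-5 C/m.
Gauss's law: E·2πrL = λ_enc L/ε₀.
E = |λ_enc|/(2πε₀r) = (6.952×10^-5)/(2π·8.85×10^-12·0.392) = 3.19e6 N/C.

E ≈ 3.19×10^6 N/C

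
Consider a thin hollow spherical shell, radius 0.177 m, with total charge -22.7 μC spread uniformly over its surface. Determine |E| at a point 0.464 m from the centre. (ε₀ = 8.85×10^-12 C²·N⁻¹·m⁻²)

By spherical symmetry E is radial; choose a Gaussian sphere of radius r = 0.464 m (r > 0.177 m).
The entire shell is enclosed: Q_enc = -2.27×10^-5 C.
By Gauss's law, ∮E·dA = E·4πr² = Q_enc/ε₀.
E = |Q_enc|/(4πε₀r²) = (2.27×10^-5)/(4π·8.85×10^-12·(0.464)²) = 9.48e5 N/C.

|E| = 9.48×10^5 N/C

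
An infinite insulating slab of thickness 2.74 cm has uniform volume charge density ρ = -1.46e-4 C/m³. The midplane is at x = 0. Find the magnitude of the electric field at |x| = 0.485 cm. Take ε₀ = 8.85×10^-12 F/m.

E ≈ 8.00×10^4 N/C

By symmetry E is perpendicular to the slab. A Gaussian pillbox from −0.485 cm to +0.485 cm (face area A) lies entirely within the slab.
Q_enc = ρ·(2x)·A and flux = 2EA, so 2EA = 2ρxA/ε₀ ⇒ E = |ρ|x/ε₀.
E = (1.46×10^-4)(0.00485)/(8.85×10^-12) = 8.00e4 N/C.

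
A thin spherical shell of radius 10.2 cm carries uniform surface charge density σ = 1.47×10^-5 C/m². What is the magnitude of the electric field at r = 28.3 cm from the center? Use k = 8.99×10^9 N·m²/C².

Symmetry ⇒ E = E(r) r̂. Gaussian sphere of radius r = 28.3 cm (r > 10.2 cm).
The entire shell is enclosed: Q_enc = σ·4πR² = (1.47×10^-5)·4π·(0.102)² = 1.922×10^-6 C.
Gauss's law: E·4πr² = Q_enc/ε₀.
E = k|Q_enc|/r² = (8.99×10^9)(1.922×10^-6)/(0.283)² = 2.16e5 N/C.

|E| ≈ 2.16×10^5 N/C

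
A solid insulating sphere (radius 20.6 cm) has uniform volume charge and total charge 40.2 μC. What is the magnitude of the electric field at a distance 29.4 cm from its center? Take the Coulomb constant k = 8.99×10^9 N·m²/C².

|E| = 4.18e6 N/C

Symmetry ⇒ E = E(r) r̂. Gaussian sphere of radius r = 29.4 cm (r > R, so the entire charge is enclosed).
Q_enc = 40.2 μC = 4.02×10^-5 C.
Applying ∮E·dA = Q_enc/ε₀ with Φ = E(4πr²):
E = k|Q_enc|/r² = (8.99×10^9)(4.02×10^-5)/(0.294)² = 4.18×10^6 N/C.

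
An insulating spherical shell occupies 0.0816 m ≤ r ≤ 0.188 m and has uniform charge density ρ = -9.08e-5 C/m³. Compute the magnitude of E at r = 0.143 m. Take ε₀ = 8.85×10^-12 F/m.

E = 3.98×10^5 N/C

By spherical symmetry E is radial; choose a Gaussian sphere of radius r = 0.143 m (within the shell material, 0.0816 m < r < 0.188 m).
Only the shell between 0.0816 m and r is enclosed: Q_enc = ρ·(4π/3)(r³ − a³) = (-9.08×10^-5)·(4π/3)·((0.143)³ − (0.0816)³) = -9.055e-7 C.
Gauss's law: E·4πr² = Q_enc/ε₀.
E = |Q_enc|/(4πε₀r²) = (9.055e-7)/(4π·8.85×10^-12·(0.143)²) = 3.98×10^5 N/C.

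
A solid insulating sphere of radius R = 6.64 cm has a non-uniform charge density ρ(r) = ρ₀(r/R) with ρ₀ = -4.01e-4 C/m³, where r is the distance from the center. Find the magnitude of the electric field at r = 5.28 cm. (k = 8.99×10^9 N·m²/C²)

Take a concentric spherical Gaussian surface of radius r = 5.28 cm (r < R).
Q_enc = ∫₀^r ρ(r')·4πr'² dr' = (4πρ₀/R) ∫₀^r r'^3 dr' = 4πρ₀ r^4/(4·R) = -1.475×10^-7 C.
By Gauss's law, ∮E·dA = E·4πr² = Q_enc/ε₀.
E = k|Q_enc|/r² = (8.99×10^9)(1.475×10^-7)/(0.0528)² = 4.76×10^5 N/C.

E ≈ 4.76e5 N/C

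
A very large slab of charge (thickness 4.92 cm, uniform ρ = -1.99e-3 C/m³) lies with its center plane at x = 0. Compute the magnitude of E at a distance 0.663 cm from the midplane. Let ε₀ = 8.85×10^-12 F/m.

By symmetry E is perpendicular to the slab. A Gaussian pillbox from −0.663 cm to +0.663 cm (face area A) lies entirely within the slab.
Q_enc = ρ·(2x)·A and flux = 2EA, so 2EA = 2ρxA/ε₀ ⇒ E = |ρ|x/ε₀.
E = (1.99×10^-3)(0.00663)/(8.85×10^-12) = 1.49×10^6 N/C.

|E| = 1.49×10^6 N/C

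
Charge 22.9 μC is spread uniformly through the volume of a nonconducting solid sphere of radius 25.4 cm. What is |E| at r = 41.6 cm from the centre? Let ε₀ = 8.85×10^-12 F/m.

Take a concentric spherical Gaussian surface of radius r = 41.6 cm (r > R, so the entire charge is enclosed).
Q_enc = 22.9 μC = 2.29×10^-5 C.
By Gauss's law, ∮E·dA = E·4πr² = Q_enc/ε₀.
E = |Q_enc|/(4πε₀r²) = (2.29×10^-5)/(4π·8.85×10^-12·(0.416)²) = 1.19e6 N/C.

E = 1.19×10^6 V/m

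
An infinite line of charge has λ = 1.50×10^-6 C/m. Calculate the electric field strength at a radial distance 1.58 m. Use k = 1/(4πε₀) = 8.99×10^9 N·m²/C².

1.71×10^4 N/C

Choose a coaxial cylinder of radius r = 1.58 m (arbitrary length L) as the Gaussian surface.
Q_enc = λL, so λ_enc = 1.50×10^-6 C/m.
By Gauss's law (flux through the curved wall only), E·2πrL = λ_enc L/ε₀.
E = 2k|λ_enc|/r = 2(8.99×10^9)(1.50e-6)/(1.58) = 1.71e4 N/C.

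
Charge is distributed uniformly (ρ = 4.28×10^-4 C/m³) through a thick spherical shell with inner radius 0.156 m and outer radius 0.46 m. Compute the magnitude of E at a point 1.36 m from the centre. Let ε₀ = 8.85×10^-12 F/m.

|E| = 8.15×10^5 N/C

Take a concentric spherical Gaussian surface of radius r = 1.36 m (r > 0.46 m, enclosing the whole shell).
Q_enc = ρ·(4π/3)(b³ − a³) = (4.28×10^-4)·(4π/3)·((0.46)³ − (0.156)³) = 1.677×10^-4 C.
Gauss's law: E·4πr² = Q_enc/ε₀.
E = |Q_enc|/(4πε₀r²) = (1.677×10^-4)/(4π·8.85×10^-12·(1.36)²) = 8.15×10^5 N/C.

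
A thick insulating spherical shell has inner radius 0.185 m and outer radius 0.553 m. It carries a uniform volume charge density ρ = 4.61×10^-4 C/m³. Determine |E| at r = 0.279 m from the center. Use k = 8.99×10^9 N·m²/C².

|E| = 3.43e6 V/m

Take a concentric spherical Gaussian surface of radius r = 0.279 m (within the shell material, 0.185 m < r < 0.553 m).
Only the shell between 0.185 m and r is enclosed: Q_enc = ρ·(4π/3)(r³ − a³) = (4.61×10^-4)·(4π/3)·((0.279)³ − (0.185)³) = 2.971×10^-5 C.
By Gauss's law, ∮E·dA = E·4πr² = Q_enc/ε₀.
E = k|Q_enc|/r² = (8.99×10^9)(2.971×10^-5)/(0.279)² = 3.43×10^6 N/C.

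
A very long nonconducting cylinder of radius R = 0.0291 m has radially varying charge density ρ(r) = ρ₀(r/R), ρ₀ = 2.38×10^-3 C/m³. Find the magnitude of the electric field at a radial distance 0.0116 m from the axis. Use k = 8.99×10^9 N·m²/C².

By cylindrical symmetry E is radial; use a coaxial Gaussian cylinder of radius 0.0116 m and length L (r < R).
λ_enc = ∫₀^r ρ(r')·2πr' dr' = (2πρ₀/R)·r^3/3 = 2.674×10^-7 C/m.
Applying ∮E·dA = Q_enc/ε₀ with the end caps contributing no flux:
E = 2k|λ_enc|/r = 2(8.99×10^9)(2.674×10^-7)/(0.0116) = 4.14×10^5 N/C.

4.14×10^5 N/C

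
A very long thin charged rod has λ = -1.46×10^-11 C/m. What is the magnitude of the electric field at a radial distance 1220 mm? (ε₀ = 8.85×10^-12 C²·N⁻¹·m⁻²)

Coaxial Gaussian cylinder, radius r = 1220 mm, length L.
Q_enc = λL, so λ_enc = -1.46×10^-11 C/m.
By Gauss's law (flux through the curved wall only), E·2πrL = λ_enc L/ε₀.
E = |λ_enc|/(2πε₀r) = (1.46×10^-11)/(2π·8.85×10^-12·1.22) = 0.215 N/C.

E = 0.215 N/C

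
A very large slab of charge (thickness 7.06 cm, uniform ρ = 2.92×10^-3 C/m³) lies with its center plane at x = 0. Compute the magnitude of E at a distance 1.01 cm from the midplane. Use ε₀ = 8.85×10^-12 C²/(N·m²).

By symmetry E is perpendicular to the slab. A Gaussian pillbox from −1.01 cm to +1.01 cm (face area A) lies entirely within the slab.
Q_enc = ρ·(2x)·A and flux = 2EA, so 2EA = 2ρxA/ε₀ ⇒ E = |ρ|x/ε₀.
E = (2.92e-3)(0.0101)/(8.85×10^-12) = 3.33×10^6 N/C.

3.33e6 N/C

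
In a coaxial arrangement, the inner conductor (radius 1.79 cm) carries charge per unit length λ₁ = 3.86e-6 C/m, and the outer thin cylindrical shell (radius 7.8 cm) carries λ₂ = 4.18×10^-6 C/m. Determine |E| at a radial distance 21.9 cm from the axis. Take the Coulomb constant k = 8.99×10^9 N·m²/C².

Coaxial Gaussian cylinder, radius r = 21.9 cm, length L (r > 7.8 cm, enclosing both).
λ_enc = λ₁ + λ₂ = (3.86e-6) + (4.18e-6) = 8.04e-6 C/m.
Gauss's law: E·2πrL = λ_enc L/ε₀.
E = 2k|λ_enc|/r = 2(8.99×10^9)(8.04e-6)/(0.219) = 6.60×10^5 N/C.

E ≈ 6.60e5 V/m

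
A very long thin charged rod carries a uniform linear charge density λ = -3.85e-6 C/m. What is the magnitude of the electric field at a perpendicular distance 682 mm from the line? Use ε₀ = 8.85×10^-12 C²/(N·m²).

E ≈ 1.02×10^5 N/C

Choose a coaxial cylinder of radius r = 682 mm (arbitrary length L) as the Gaussian surface.
Q_enc = λL, so λ_enc = -3.85×10^-6 C/m.
Since E is radial and uniform over the curved surface, Φ = E·2πrL = Q_enc/ε₀ = λ_enc L/ε₀.
E = |λ_enc|/(2πε₀r) = (3.85×10^-6)/(2π·8.85×10^-12·0.682) = 1.02e5 N/C.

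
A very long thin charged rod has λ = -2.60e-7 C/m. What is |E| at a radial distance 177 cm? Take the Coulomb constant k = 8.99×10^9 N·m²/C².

Choose a coaxial cylinder of radius r = 177 cm (arbitrary length L) as the Gaussian surface.
Q_enc = λL, so λ_enc = -2.60×10^-7 C/m.
Applying ∮E·dA = Q_enc/ε₀ with the end caps contributing no flux:
E = 2k|λ_enc|/r = 2(8.99×10^9)(2.60×10^-7)/(1.77) = 2.64×10^3 N/C.

|E| = 2.64×10^3 V/m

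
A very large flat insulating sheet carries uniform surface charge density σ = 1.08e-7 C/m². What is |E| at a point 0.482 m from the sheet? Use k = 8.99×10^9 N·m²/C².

By planar symmetry E is perpendicular to the sheet and uniform; use a Gaussian pillbox with flat faces of area A on each side of the sheet.
Only the two end caps contribute flux: Φ = 2EA. With Q_enc = σA, Gauss's law gives E = |σ|/(2ε₀).
E = 2πk|σ| = 2π(8.99×10^9)(1.08×10^-7) = 6.10×10^3 N/C.

|E| = 6.10×10^3 N/C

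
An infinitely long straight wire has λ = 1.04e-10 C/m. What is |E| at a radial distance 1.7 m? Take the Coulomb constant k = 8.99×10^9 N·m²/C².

Take a coaxial cylindrical Gaussian surface of radius r = 1.7 m and length L.
Q_enc = λL, so λ_enc = 1.04×10^-10 C/m.
Gauss's law: E·2πrL = λ_enc L/ε₀.
E = 2k|λ_enc|/r = 2(8.99×10^9)(1.04×10^-10)/(1.7) = 1.1 N/C.

1.1 N/C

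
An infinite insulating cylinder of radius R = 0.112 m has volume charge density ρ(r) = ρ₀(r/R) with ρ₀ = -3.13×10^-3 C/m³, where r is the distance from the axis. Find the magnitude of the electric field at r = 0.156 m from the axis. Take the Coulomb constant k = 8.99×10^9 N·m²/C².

Choose a coaxial cylinder of radius r = 0.156 m (arbitrary length L) as the Gaussian surface (r > R, full charge per length enclosed).
λ_enc = 2π ∫₀^R ρ₀(r'/R)^1 r' dr' = 2πρ₀R²/3 = -8.223×10^-5 C/m.
Applying ∮E·dA = Q_enc/ε₀ with the end caps contributing no flux:
E = 2k|λ_enc|/r = 2(8.99×10^9)(8.223×10^-5)/(0.156) = 9.48×10^6 N/C.

|E| = 9.48×10^6 N/C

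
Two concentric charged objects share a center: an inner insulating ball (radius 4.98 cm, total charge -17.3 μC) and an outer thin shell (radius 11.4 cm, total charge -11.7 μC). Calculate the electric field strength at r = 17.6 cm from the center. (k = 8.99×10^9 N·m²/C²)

|E| ≈ 8.42e6 N/C

Take a concentric spherical Gaussian surface of radius r = 17.6 cm (r > 11.4 cm, enclosing both).
Q_enc = (-17.3 μC) + (-11.7 μC) = -2.90×10^-5 C.
By Gauss's law, ∮E·dA = E·4πr² = Q_enc/ε₀.
E = k|Q_enc|/r² = (8.99×10^9)(2.90×10^-5)/(0.176)² = 8.42e6 N/C.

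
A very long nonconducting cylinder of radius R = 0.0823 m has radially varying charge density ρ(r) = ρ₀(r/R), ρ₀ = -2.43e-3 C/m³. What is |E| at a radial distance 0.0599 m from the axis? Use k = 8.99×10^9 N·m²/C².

Choose a coaxial cylinder of radius r = 0.0599 m (arbitrary length L) as the Gaussian surface (r < R).
Integrating ρ over the cross-section to radius r: λ_enc = (2πρ₀/R) ∫₀^r r'^2 dr' = 2πρ₀ r^3/(3·R) = -1.329×10^-5 C/m.
By Gauss's law (flux through the curved wall only), E·2πrL = λ_enc L/ε₀.
E = 2k|λ_enc|/r = 2(8.99×10^9)(1.329e-5)/(0.0599) = 3.99e6 N/C.

3.99e6 N/C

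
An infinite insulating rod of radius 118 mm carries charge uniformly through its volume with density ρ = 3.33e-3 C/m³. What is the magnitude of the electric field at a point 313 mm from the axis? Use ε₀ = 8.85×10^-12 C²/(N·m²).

Choose a coaxial cylinder of radius r = 313 mm (arbitrary length L) as the Gaussian surface (r > 118 mm, full cross-section enclosed).
λ_enc = ρ·πR² = (3.33×10^-3)π(0.118)² = 1.457×10^-4 C/m.
Applying ∮E·dA = Q_enc/ε₀ with the end caps contributing no flux:
E = |λ_enc|/(2πε₀r) = (1.457×10^-4)/(2π·8.85×10^-12·0.313) = 8.37×10^6 N/C.

8.37×10^6 V/m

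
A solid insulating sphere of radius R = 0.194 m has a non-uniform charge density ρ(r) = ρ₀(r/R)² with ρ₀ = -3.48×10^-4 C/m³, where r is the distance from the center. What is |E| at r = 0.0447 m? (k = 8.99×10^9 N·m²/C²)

|E| ≈ 1.87×10^4 N/C

By spherical symmetry E is radial; choose a Gaussian sphere of radius r = 0.0447 m (r < R).
Integrate the density: Q_enc = 4π ∫₀^r ρ₀(r'/R)^2 r'² dr' = 4πρ₀ r^5/(5·R²) = -4.147e-9 C.
Gauss's law: E·4πr² = Q_enc/ε₀.
E = k|Q_enc|/r² = (8.99×10^9)(4.147e-9)/(0.0447)² = 1.87e4 N/C.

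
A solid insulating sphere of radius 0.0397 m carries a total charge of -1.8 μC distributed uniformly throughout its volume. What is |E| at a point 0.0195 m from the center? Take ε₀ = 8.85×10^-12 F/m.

E = 5.04×10^6 V/m

Take a concentric spherical Gaussian surface of radius r = 0.0195 m (r < R).
Only the charge within r is enclosed: Q_enc = Q·(r/R)³ = (-1.8 μC)·(0.0195 m/0.0397 m)³ = -2.133e-7 C.
Applying ∮E·dA = Q_enc/ε₀ with Φ = E(4πr²):
E = |Q_enc|/(4πε₀r²) = (2.133×10^-7)/(4π·8.85×10^-12·(0.0195)²) = 5.04×10^6 N/C.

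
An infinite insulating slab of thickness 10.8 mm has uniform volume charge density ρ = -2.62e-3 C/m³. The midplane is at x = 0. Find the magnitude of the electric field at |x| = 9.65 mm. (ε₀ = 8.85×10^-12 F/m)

The point |x| = 9.65 mm lies outside the slab (half-thickness 0.0054 m). A symmetric pillbox spanning the full slab encloses Q_enc = ρ·d·A.
Flux = 2EA ⇒ E = |ρ|d/(2ε₀), independent of distance outside.
E = (2.62×10^-3)(0.0108)/(2·8.85×10^-12) = 1.60×10^6 N/C.

1.60×10^6 V/m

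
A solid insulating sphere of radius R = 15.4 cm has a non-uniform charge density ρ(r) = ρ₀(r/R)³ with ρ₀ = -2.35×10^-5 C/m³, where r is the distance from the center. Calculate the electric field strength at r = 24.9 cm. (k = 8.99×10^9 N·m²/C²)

Use a concentric Gaussian sphere at r = 24.9 cm (r > R, all charge enclosed).
Q_enc = 4π ∫₀^R ρ₀(r'/R)^3 r'² dr' = 4πρ₀R³/6 = -1.798×10^-7 C.
By Gauss's law, ∮E·dA = E·4πr² = Q_enc/ε₀.
E = k|Q_enc|/r² = (8.99×10^9)(1.798×10^-7)/(0.249)² = 2.61×10^4 N/C.

E ≈ 2.61×10^4 N/C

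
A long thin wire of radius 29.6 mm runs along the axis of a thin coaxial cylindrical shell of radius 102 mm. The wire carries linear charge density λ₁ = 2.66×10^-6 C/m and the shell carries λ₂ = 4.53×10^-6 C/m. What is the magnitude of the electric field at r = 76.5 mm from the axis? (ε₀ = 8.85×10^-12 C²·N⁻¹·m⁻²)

|E| = 6.25×10^5 N/C

Coaxial Gaussian cylinder, radius r = 76.5 mm, length L (between the conductors, 29.6 mm < r < 102 mm).
The shell at 102 mm lies outside the Gaussian surface, so λ_enc = λ₁ = 2.66e-6 C/m.
Gauss's law: E·2πrL = λ_enc L/ε₀.
E = |λ_enc|/(2πε₀r) = (2.66×10^-6)/(2π·8.85×10^-12·0.0765) = 6.25×10^5 N/C.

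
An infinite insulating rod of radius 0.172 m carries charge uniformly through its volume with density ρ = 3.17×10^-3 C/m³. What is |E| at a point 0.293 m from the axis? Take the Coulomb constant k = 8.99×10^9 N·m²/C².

Coaxial Gaussian cylinder, radius r = 0.293 m, length L (r > 0.172 m, full cross-section enclosed).
λ_enc = ρ·πR² = (3.17×10^-3)π(0.172)² = 2.946e-4 C/m.
Applying ∮E·dA = Q_enc/ε₀ with the end caps contributing no flux:
E = 2k|λ_enc|/r = 2(8.99×10^9)(2.946×10^-4)/(0.293) = 1.81e7 N/C.

E ≈ 1.81×10^7 N/C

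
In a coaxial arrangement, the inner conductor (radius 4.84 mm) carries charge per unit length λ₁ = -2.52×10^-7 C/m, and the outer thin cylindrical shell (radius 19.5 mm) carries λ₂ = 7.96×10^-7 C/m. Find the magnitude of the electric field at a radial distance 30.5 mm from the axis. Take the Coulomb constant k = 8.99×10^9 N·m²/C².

By cylindrical symmetry E is radial; use a coaxial Gaussian cylinder of radius 30.5 mm and length L (r > 19.5 mm, enclosing both).
λ_enc = λ₁ + λ₂ = (-2.52×10^-7) + (7.96×10^-7) = 5.44e-7 C/m.
Applying ∮E·dA = Q_enc/ε₀ with the end caps contributing no flux:
E = 2k|λ_enc|/r = 2(8.99×10^9)(5.44×10^-7)/(0.0305) = 3.21×10^5 N/C.

E = 3.21×10^5 N/C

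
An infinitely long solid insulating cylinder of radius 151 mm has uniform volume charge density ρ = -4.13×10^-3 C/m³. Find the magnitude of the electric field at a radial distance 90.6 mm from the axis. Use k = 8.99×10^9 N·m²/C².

E ≈ 2.11×10^7 V/m

By cylindrical symmetry E is radial; use a coaxial Gaussian cylinder of radius 90.6 mm and length L (r < R).
Charge inside radius r per length L is ρ·πr²·L, so λ_enc = ρπr² = -1.065×10^-4 C/m.
Applying ∮E·dA = Q_enc/ε₀ with the end caps contributing no flux:
E = 2k|λ_enc|/r = 2(8.99×10^9)(1.065e-4)/(0.0906) = 2.11×10^7 N/C.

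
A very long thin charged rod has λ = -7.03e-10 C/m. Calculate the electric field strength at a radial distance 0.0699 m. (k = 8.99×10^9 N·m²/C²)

By cylindrical symmetry E is radial; use a coaxial Gaussian cylinder of radius 0.0699 m and length L.
Q_enc = λL, so λ_enc = -7.03×10^-10 C/m.
Applying ∮E·dA = Q_enc/ε₀ with the end caps contributing no flux:
E = 2k|λ_enc|/r = 2(8.99×10^9)(7.03e-10)/(0.0699) = 181 N/C.

|E| ≈ 181 V/m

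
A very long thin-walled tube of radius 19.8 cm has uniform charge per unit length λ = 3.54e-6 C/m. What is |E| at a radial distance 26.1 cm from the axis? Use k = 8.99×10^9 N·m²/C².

Take a coaxial cylindrical Gaussian surface of radius r = 26.1 cm and length L (r > 19.8 cm).
The full line charge is enclosed: λ_enc = 3.54×10^-6 C/m.
Since E is radial and uniform over the curved surface, Φ = E·2πrL = Q_enc/ε₀ = λ_enc L/ε₀.
E = 2k|λ_enc|/r = 2(8.99×10^9)(3.54e-6)/(0.261) = 2.44×10^5 N/C.

|E| = 2.44×10^5 N/C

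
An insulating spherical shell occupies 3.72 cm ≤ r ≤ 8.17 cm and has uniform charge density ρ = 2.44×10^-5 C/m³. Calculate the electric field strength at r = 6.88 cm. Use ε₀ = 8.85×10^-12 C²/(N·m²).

Take a concentric spherical Gaussian surface of radius r = 6.88 cm (within the shell material, 3.72 cm < r < 8.17 cm).
Enclosed charge is the volume from a to r: Q_enc = (4π/3)ρ(r³ − a³) = 2.802e-8 C.
Applying ∮E·dA = Q_enc/ε₀ with Φ = E(4πr²):
E = |Q_enc|/(4πε₀r²) = (2.802×10^-8)/(4π·8.85×10^-12·(0.0688)²) = 5.32e4 N/C.

E ≈ 5.32×10^4 N/C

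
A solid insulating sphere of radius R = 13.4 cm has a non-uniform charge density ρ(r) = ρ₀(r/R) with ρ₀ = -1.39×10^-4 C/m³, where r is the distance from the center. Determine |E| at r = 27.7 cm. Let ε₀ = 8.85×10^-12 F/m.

By spherical symmetry E is radial; choose a Gaussian sphere of radius r = 27.7 cm (r > R, all charge enclosed).
Q_enc = 4π ∫₀^R ρ₀(r'/R)^1 r'² dr' = 4πρ₀R³/4 = -1.051×10^-6 C.
By Gauss's law, ∮E·dA = E·4πr² = Q_enc/ε₀.
E = |Q_enc|/(4πε₀r²) = (1.051e-6)/(4π·8.85×10^-12·(0.277)²) = 1.23×10^5 N/C.

|E| = 1.23×10^5 N/C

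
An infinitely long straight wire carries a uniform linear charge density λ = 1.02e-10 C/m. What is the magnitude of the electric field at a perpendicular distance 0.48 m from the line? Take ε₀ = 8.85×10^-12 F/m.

3.82 V/m

Choose a coaxial cylinder of radius r = 0.48 m (arbitrary length L) as the Gaussian surface.
Q_enc = λL, so λ_enc = 1.02×10^-10 C/m.
Applying ∮E·dA = Q_enc/ε₀ with the end caps contributing no flux:
E = |λ_enc|/(2πε₀r) = (1.02e-10)/(2π·8.85×10^-12·0.48) = 3.82 N/C.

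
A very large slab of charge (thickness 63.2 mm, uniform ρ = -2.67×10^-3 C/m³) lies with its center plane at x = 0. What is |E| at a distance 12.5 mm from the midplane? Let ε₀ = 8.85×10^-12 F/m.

|E| ≈ 3.77×10^6 N/C

By symmetry E is perpendicular to the slab. A Gaussian pillbox from −12.5 mm to +12.5 mm (face area A) lies entirely within the slab.
Q_enc = ρ·(2x)·A and flux = 2EA, so 2EA = 2ρxA/ε₀ ⇒ E = |ρ|x/ε₀.
E = (2.67×10^-3)(0.0125)/(8.85×10^-12) = 3.77×10^6 N/C.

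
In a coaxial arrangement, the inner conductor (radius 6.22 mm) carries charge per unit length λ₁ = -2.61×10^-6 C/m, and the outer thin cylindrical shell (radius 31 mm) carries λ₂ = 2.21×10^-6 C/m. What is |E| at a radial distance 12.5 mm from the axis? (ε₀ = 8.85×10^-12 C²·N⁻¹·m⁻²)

E ≈ 3.75×10^6 N/C

Coaxial Gaussian cylinder, radius r = 12.5 mm, length L (between the conductors, 6.22 mm < r < 31 mm).
The shell at 31 mm lies outside the Gaussian surface, so λ_enc = λ₁ = -2.61e-6 C/m.
Gauss's law: E·2πrL = λ_enc L/ε₀.
E = |λ_enc|/(2πε₀r) = (2.61×10^-6)/(2π·8.85×10^-12·0.0125) = 3.75×10^6 N/C.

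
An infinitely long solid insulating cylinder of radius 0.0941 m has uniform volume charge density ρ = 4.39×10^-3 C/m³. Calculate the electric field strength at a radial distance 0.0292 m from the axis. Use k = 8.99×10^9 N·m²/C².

By cylindrical symmetry E is radial; use a coaxial Gaussian cylinder of radius 0.0292 m and length L (r < R).
Enclosed charge per unit length: λ_enc = ρ·πr² = (4.39×10^-3)π(0.0292)² = 1.176×10^-5 C/m.
Since E is radial and uniform over the curved surface, Φ = E·2πrL = Q_enc/ε₀ = λ_enc L/ε₀.
E = 2k|λ_enc|/r = 2(8.99×10^9)(1.176×10^-5)/(0.0292) = 7.24e6 N/C.

E ≈ 7.24×10^6 N/C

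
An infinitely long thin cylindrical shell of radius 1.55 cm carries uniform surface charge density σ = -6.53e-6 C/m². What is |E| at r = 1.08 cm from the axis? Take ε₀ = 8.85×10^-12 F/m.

|E| = 0 V/m

Take a coaxial cylindrical Gaussian surface of radius r = 1.08 cm and length L (r < 1.55 cm, inside the shell).
All the surface charge lies outside this cylinder: Q_enc = 0, hence E = 0.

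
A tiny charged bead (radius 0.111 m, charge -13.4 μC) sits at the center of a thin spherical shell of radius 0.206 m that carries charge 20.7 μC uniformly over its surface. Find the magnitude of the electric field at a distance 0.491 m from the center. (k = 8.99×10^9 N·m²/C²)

|E| = 2.72×10^5 V/m

By spherical symmetry E is radial; choose a Gaussian sphere of radius r = 0.491 m (r > 0.206 m, enclosing both).
Q_enc = (-13.4 μC) + (20.7 μC) = 7.30e-6 C.
By Gauss's law, ∮E·dA = E·4πr² = Q_enc/ε₀.
E = k|Q_enc|/r² = (8.99×10^9)(7.30×10^-6)/(0.491)² = 2.72×10^5 N/C.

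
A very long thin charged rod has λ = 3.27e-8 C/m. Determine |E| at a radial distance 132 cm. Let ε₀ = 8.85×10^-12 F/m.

Choose a coaxial cylinder of radius r = 132 cm (arbitrary length L) as the Gaussian surface.
Q_enc = λL, so λ_enc = 3.27e-8 C/m.
Gauss's law: E·2πrL = λ_enc L/ε₀.
E = |λ_enc|/(2πε₀r) = (3.27e-8)/(2π·8.85×10^-12·1.32) = 446 N/C.

E ≈ 446 N/C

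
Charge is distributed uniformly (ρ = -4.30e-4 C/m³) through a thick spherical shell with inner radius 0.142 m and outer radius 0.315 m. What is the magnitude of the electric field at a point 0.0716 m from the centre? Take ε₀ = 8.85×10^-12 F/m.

E = 0 (no enclosed charge)

By spherical symmetry E is radial; choose a Gaussian sphere of radius r = 0.0716 m (r < 0.142 m, inside the empty cavity).
No charge is enclosed, so by Gauss's law E·4πr² = 0 ⇒ E = 0.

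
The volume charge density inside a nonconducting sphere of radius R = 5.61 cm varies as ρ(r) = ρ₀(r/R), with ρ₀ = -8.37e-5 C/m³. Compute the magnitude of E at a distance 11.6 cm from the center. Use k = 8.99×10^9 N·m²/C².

|E| ≈ 3.10e4 N/C

Use a concentric Gaussian sphere at r = 11.6 cm (r > R, all charge enclosed).
Q_enc = 4π ∫₀^R ρ₀(r'/R)^1 r'² dr' = 4πρ₀R³/4 = -4.643e-8 C.
Applying ∮E·dA = Q_enc/ε₀ with Φ = E(4πr²):
E = k|Q_enc|/r² = (8.99×10^9)(4.643×10^-8)/(0.116)² = 3.10e4 N/C.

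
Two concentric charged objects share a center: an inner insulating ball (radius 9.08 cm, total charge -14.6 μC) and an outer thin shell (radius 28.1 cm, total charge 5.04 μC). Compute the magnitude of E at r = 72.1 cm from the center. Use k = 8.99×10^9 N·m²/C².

By spherical symmetry E is radial; choose a Gaussian sphere of radius r = 72.1 cm (r > 28.1 cm, enclosing both).
Q_enc = (-14.6 μC) + (5.04 μC) = -9.56e-6 C.
Since E is radial and uniform over the Gaussian sphere, Φ = E·4πr² = Q_enc/ε₀.
E = k|Q_enc|/r² = (8.99×10^9)(9.56e-6)/(0.721)² = 1.65×10^5 N/C.

|E| = 1.65e5 V/m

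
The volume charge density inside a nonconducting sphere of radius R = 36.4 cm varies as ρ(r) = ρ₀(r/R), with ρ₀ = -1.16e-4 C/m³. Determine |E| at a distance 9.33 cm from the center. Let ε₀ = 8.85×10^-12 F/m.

Symmetry ⇒ E = E(r) r̂. Gaussian sphere of radius r = 9.33 cm (r < R).
Integrate the density: Q_enc = 4π ∫₀^r ρ₀(r'/R)^1 r'² dr' = 4πρ₀ r^4/(4·R) = -7.586e-8 C.
Applying ∮E·dA = Q_enc/ε₀ with Φ = E(4πr²):
E = |Q_enc|/(4πε₀r²) = (7.586e-8)/(4π·8.85×10^-12·(0.0933)²) = 7.84×10^4 N/C.

E = 7.84×10^4 V/m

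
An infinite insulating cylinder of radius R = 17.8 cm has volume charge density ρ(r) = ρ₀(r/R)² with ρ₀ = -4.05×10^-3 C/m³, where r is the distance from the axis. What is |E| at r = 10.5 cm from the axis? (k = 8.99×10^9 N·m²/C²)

Coaxial Gaussian cylinder, radius r = 10.5 cm, length L (r < R).
Integrating ρ over the cross-section to radius r: λ_enc = (2πρ₀/R²) ∫₀^r r'^3 dr' = 2πρ₀ r^4/(4·R²) = -2.441e-5 C/m.
By Gauss's law (flux through the curved wall only), E·2πrL = λ_enc L/ε₀.
E = 2k|λ_enc|/r = 2(8.99×10^9)(2.441e-5)/(0.105) = 4.18e6 N/C.

E = 4.18e6 N/C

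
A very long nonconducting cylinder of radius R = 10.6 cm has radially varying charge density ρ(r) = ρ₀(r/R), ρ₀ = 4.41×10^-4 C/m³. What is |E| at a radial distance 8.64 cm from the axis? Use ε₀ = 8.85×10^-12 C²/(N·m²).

1.17×10^6 N/C

Choose a coaxial cylinder of radius r = 8.64 cm (arbitrary length L) as the Gaussian surface (r < R).
Integrating ρ over the cross-section to radius r: λ_enc = (2πρ₀/R) ∫₀^r r'^2 dr' = 2πρ₀ r^3/(3·R) = 5.62e-6 C/m.
By Gauss's law (flux through the curved wall only), E·2πrL = λ_enc L/ε₀.
E = |λ_enc|/(2πε₀r) = (5.62×10^-6)/(2π·8.85×10^-12·0.0864) = 1.17×10^6 N/C.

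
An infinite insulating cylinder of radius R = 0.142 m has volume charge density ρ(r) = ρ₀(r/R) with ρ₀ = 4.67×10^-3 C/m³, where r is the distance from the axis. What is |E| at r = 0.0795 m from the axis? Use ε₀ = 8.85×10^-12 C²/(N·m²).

Take a coaxial cylindrical Gaussian surface of radius r = 0.0795 m and length L (r < R).
Integrating ρ over the cross-section to radius r: λ_enc = (2πρ₀/R) ∫₀^r r'^2 dr' = 2πρ₀ r^3/(3·R) = 3.461×10^-5 C/m.
Since E is radial and uniform over the curved surface, Φ = E·2πrL = Q_enc/ε₀ = λ_enc L/ε₀.
E = |λ_enc|/(2πε₀r) = (3.461×10^-5)/(2π·8.85×10^-12·0.0795) = 7.83×10^6 N/C.

7.83×10^6 N/C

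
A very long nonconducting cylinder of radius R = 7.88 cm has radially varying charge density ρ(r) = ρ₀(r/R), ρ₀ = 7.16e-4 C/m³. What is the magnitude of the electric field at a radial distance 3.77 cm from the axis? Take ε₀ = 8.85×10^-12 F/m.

|E| = 4.86×10^5 V/m

Choose a coaxial cylinder of radius r = 3.77 cm (arbitrary length L) as the Gaussian surface (r < R).
Integrating ρ over the cross-section to radius r: λ_enc = (2πρ₀/R) ∫₀^r r'^2 dr' = 2πρ₀ r^3/(3·R) = 1.02×10^-6 C/m.
Applying ∮E·dA = Q_enc/ε₀ with the end caps contributing no flux:
E = |λ_enc|/(2πε₀r) = (1.02×10^-6)/(2π·8.85×10^-12·0.0377) = 4.86×10^5 N/C.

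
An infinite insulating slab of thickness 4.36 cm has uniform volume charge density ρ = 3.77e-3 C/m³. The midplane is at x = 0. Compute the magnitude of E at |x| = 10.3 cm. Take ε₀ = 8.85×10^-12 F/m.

|E| ≈ 9.29×10^6 N/C

The point |x| = 10.3 cm lies outside the slab (half-thickness 0.0218 m). A symmetric pillbox spanning the full slab encloses Q_enc = ρ·d·A.
Flux = 2EA ⇒ E = |ρ|d/(2ε₀), independent of distance outside.
E = (3.77×10^-3)(0.0436)/(2·8.85×10^-12) = 9.29e6 N/C.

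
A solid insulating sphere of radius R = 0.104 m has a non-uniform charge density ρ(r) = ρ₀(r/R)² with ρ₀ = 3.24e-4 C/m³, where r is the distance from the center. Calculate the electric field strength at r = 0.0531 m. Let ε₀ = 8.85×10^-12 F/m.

Symmetry ⇒ E = E(r) r̂. Gaussian sphere of radius r = 0.0531 m (r < R).
Integrate the density: Q_enc = 4π ∫₀^r ρ₀(r'/R)^2 r'² dr' = 4πρ₀ r^5/(5·R²) = 3.178e-8 C.
Since E is radial and uniform over the Gaussian sphere, Φ = E·4πr² = Q_enc/ε₀.
E = |Q_enc|/(4πε₀r²) = (3.178×10^-8)/(4π·8.85×10^-12·(0.0531)²) = 1.01e5 N/C.

1.01e5 N/C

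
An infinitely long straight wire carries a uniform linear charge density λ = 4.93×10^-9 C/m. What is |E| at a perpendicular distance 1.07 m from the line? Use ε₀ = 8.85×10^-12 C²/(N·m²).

Coaxial Gaussian cylinder, radius r = 1.07 m, length L.
Q_enc = λL, so λ_enc = 4.93e-9 C/m.
Gauss's law: E·2πrL = λ_enc L/ε₀.
E = |λ_enc|/(2πε₀r) = (4.93×10^-9)/(2π·8.85×10^-12·1.07) = 82.9 N/C.

|E| ≈ 82.9 N/C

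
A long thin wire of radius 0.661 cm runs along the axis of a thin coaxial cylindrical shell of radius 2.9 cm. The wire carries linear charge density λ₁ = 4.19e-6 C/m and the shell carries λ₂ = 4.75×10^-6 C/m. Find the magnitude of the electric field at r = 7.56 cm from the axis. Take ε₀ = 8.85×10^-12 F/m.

|E| = 2.13e6 V/m

By cylindrical symmetry E is radial; use a coaxial Gaussian cylinder of radius 7.56 cm and length L (r > 2.9 cm, enclosing both).
λ_enc = λ₁ + λ₂ = (4.19×10^-6) + (4.75×10^-6) = 8.94e-6 C/m.
Since E is radial and uniform over the curved surface, Φ = E·2πrL = Q_enc/ε₀ = λ_enc L/ε₀.
E = |λ_enc|/(2πε₀r) = (8.94e-6)/(2π·8.85×10^-12·0.0756) = 2.13×10^6 N/C.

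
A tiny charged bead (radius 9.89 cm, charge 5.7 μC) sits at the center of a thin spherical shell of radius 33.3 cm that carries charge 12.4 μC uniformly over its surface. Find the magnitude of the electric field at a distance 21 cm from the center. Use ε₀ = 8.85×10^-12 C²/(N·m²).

E = 1.16×10^6 V/m

By spherical symmetry E is radial; choose a Gaussian sphere of radius r = 21 cm (between the bodies, 9.89 cm < r < 33.3 cm).
The shell at 33.3 cm lies outside the Gaussian surface, so Q_enc = 5.7 μC = 5.70×10^-6 C.
By Gauss's law, ∮E·dA = E·4πr² = Q_enc/ε₀.
E = |Q_enc|/(4πε₀r²) = (5.70e-6)/(4π·8.85×10^-12·(0.21)²) = 1.16×10^6 N/C.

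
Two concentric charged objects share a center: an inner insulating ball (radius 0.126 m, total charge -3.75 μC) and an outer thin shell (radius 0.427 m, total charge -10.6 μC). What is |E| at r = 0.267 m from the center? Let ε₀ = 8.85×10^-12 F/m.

Take a concentric spherical Gaussian surface of radius r = 0.267 m (between the bodies, 0.126 m < r < 0.427 m).
The shell at 0.427 m lies outside the Gaussian surface, so Q_enc = -3.75 μC = -3.75×10^-6 C.
Gauss's law: E·4πr² = Q_enc/ε₀.
E = |Q_enc|/(4πε₀r²) = (3.75×10^-6)/(4π·8.85×10^-12·(0.267)²) = 4.73e5 N/C.

E ≈ 4.73e5 N/C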